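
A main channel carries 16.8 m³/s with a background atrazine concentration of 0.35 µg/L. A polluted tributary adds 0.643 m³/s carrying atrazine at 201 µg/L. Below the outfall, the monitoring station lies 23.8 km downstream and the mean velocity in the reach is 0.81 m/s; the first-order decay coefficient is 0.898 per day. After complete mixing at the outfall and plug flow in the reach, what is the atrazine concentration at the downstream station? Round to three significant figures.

5.71 µg/L

Mass balance: C = (16.80·0.3500 + 0.6430·201.0) / 17.44 = 135.1/17.44 = 7.747 µg/L.
Travel time t = 23.8·1000 / 0.81 = 29380 s = 8.162 h.
First-order decay: C = 7.747·exp(−k·t) = 7.747·0.7368 = 5.708 µg/L.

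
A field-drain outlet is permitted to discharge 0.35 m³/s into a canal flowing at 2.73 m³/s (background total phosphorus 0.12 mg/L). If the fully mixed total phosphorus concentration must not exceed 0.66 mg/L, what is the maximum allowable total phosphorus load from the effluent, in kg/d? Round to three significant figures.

Mass balance at the limit: 2.730·0.1200 + 0.3500·Cₑ = 3.080·0.66 → Cₑ = 4.872 mg/L.
Load = 0.3500 m³/s × 4.872 g/m³ × 86 400 s/d = 147.3 kg/d.

147 kg/d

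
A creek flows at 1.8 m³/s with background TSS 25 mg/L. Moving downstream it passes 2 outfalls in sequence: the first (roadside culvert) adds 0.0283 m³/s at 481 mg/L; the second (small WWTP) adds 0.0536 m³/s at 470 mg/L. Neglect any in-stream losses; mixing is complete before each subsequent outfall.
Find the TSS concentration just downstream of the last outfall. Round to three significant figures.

After outfall 1: Q = 1.800 + 0.02830 = 1.828 m³/s; C = (1.800·25.00 + 0.02830·481.0)/1.828 = 32.06 mg/L.
After outfall 2: Q = 1.828 + 0.05360 = 1.882 m³/s; C = (1.828·32.06 + 0.05360·470.0)/1.882 = 44.53 mg/L.

44.5 mg/L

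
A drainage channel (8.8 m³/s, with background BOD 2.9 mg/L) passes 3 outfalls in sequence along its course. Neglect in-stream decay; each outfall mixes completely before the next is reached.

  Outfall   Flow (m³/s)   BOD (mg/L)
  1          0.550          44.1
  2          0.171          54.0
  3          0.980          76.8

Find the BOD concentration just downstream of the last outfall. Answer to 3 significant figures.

12.8 mg/L

After outfall 1: Q = 8.800 + 0.5500 = 9.350 m³/s; C = (8.800·2.900 + 0.5500·44.10)/9.350 = 5.324 mg/L.
After outfall 2: Q = 9.350 + 0.1710 = 9.521 m³/s; C = (9.350·5.324 + 0.1710·54.00)/9.521 = 6.198 mg/L.
After outfall 3: Q = 9.521 + 0.9800 = 10.50 m³/s; C = (9.521·6.198 + 0.9800·76.80)/10.50 = 12.79 mg/L.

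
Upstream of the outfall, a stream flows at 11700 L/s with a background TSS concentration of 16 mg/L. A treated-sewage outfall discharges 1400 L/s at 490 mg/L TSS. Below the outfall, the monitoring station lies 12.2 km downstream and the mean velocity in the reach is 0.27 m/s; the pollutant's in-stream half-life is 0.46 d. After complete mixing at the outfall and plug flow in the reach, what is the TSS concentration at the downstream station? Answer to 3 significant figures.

Mixed concentration C = ΣQC/ΣQ = (11700·16.00 + 1400·490.0) / 13100 = 873200/13100 = 66.66 mg/L.
Travel time t = 12.2·1000 / 0.27 = 45190 s = 12.55 h.
Half-life 0.46 d → k = ln 2 / 0.46 = 1.507 d⁻¹.
Decay over the reach: 66.66·exp(−kt) = 66.66·0.4547 = 30.31 mg/L.

30.3 mg/L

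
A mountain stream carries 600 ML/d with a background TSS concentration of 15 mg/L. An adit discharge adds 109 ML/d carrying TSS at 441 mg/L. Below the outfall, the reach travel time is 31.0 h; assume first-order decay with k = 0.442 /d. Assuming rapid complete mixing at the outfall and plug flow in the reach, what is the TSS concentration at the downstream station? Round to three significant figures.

After mixing, C = (600.0·15.00 + 109.0·441.0) / 709.0 = 57070/709.0 = 80.49 mg/L.
Applying C = C₀e^(−kt): 80.49 × 0.5650 = 45.48 mg/L.

45.5 mg/L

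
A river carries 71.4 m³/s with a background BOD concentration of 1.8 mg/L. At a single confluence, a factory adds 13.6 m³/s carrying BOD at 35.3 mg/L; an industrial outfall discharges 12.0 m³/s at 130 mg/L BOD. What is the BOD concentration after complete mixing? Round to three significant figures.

After mixing, C = (71.40·1.800 + 13.60·35.30 + 12.00·130.0) / 97.00 = 2169/97.00 = 22.36 mg/L.

22.4 mg/L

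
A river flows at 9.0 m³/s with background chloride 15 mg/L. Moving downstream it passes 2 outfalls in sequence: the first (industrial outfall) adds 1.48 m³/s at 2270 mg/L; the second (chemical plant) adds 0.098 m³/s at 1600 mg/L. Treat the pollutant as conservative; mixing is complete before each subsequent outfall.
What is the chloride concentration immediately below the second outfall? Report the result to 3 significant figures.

Below outfall 1: Q → 10.48 m³/s, C = (9.000·15.00 + 1.480·2270)/10.48 = 333.5 mg/L.
Below outfall 2: Q → 10.58 m³/s, C = (10.48·333.5 + 0.09800·1600)/10.58 = 345.2 mg/L.

345 mg/L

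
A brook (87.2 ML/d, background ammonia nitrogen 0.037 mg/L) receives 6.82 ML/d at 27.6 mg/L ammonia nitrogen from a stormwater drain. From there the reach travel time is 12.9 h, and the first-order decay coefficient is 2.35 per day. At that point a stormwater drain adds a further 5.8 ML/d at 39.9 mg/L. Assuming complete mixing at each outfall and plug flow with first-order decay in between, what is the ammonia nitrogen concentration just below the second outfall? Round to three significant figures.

2.86 mg/L

Mass balance: C = (87.20·0.03700 + 6.820·27.60) / 94.02 = 191.5/94.02 = 2.036 mg/L; combined flow 94.02 ML/d.
First-order decay: C = 2.036·exp(−k·t) = 2.036·0.2828 = 0.5758 mg/L.
At the second outfall, C = (94.02·0.5758 + 5.800·39.90) / (94.02 + 5.800) = 2.861 mg/L.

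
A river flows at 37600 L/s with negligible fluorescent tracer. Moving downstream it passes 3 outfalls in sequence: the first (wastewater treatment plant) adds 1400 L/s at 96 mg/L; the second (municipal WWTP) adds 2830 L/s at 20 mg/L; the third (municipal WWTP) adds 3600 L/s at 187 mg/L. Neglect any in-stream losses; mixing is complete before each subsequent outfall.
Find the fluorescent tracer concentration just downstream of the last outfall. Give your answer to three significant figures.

19.0 mg/L

Below outfall 1: Q → 39000 L/s, C = (37600·0 + 1400·96.00)/39000 = 3.446 mg/L.
Below outfall 2: Q → 41830 L/s, C = (39000·3.446 + 2830·20.00)/41830 = 4.566 mg/L.
Below outfall 3: Q → 45430 L/s, C = (41830·4.566 + 3600·187.0)/45430 = 19.02 mg/L.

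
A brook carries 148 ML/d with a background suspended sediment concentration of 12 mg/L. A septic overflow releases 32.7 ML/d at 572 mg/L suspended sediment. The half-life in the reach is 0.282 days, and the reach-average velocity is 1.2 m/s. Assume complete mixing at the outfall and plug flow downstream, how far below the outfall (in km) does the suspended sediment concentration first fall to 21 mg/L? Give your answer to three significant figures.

Mass balance: C = (148.0·12.00 + 32.70·572.0) / 180.7 = 20480/180.7 = 113.3 mg/L.
Half-life 0.282 d → k = ln 2 / 0.282 = 2.458 d⁻¹.
Set 113.3·exp(−k·t) = 21 → t = ln(113.3/21)/k = 59260 s = 16.46 h.
Distance = v·t = 1.2·59260 = 71110 m = 71.11 km.

71.1 km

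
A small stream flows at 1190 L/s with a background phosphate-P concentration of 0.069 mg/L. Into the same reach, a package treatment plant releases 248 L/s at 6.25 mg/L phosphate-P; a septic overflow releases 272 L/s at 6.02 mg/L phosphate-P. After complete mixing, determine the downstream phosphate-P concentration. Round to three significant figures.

Conservation of mass: C = (1190·0.06900 + 248.0·6.250 + 272.0·6.020) / 1710 = 3270/1710 = 1.912 mg/L.

1.91 mg/L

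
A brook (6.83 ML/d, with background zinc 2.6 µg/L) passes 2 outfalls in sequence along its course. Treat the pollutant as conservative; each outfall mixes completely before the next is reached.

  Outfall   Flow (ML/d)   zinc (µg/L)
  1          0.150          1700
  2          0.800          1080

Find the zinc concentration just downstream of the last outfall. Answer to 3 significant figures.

146 µg/L

Outfall 1: combined Q = 6.980 ML/d; C = (6.830·2.600 + 0.1500·1700)/6.980 = 39.08 µg/L.
Outfall 2: combined Q = 7.780 ML/d; C = (6.980·39.08 + 0.8000·1080)/7.780 = 146.1 µg/L.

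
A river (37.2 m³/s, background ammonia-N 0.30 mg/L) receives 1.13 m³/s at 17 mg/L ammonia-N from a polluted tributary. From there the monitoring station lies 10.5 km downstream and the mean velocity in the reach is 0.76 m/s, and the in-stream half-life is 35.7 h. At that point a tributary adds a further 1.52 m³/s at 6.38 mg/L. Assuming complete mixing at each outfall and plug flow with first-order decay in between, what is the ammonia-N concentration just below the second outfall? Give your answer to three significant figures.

After mixing, C = (37.20·0.3000 + 1.130·17.00) / 38.33 = 30.37/38.33 = 0.7923 mg/L; combined flow 38.33 m³/s.
Travel time t = 10.5·1000 / 0.76 = 13820 s = 3.838 h.
Half-life 35.7 h → k = ln 2 / 35.7 = 0.01942 h⁻¹ = 0.4660 d⁻¹.
First-order decay: C = 0.7923·exp(−k·t) = 0.7923·0.9282 = 0.7354 mg/L.
At the second outfall, C = (38.33·0.7354 + 1.520·6.380) / (38.33 + 1.520) = 0.9507 mg/L.

0.951 mg/L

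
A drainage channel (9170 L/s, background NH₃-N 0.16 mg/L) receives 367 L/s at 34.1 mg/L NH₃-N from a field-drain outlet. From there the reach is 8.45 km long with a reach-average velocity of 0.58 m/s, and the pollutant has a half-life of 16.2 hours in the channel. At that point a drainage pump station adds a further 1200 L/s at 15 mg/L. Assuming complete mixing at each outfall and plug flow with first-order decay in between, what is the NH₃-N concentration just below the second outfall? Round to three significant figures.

Flow-weighted average: C = (9170·0.1600 + 367.0·34.10) / 9537 = 13980/9537 = 1.466 mg/L; combined flow 9537 L/s.
Travel time t = 8.45·1000 / 0.58 = 14570 s = 4.047 h.
Half-life 16.2 h → k = ln 2 / 16.2 = 0.04279 h⁻¹ = 1.027 d⁻¹.
After decay, C = 1.466 × e^(−kt) = 1.466 × 0.8410 = 1.233 mg/L.
At the second outfall, C = (9537·1.233 + 1200·15.00) / (9537 + 1200) = 2.772 mg/L.

2.77 mg/L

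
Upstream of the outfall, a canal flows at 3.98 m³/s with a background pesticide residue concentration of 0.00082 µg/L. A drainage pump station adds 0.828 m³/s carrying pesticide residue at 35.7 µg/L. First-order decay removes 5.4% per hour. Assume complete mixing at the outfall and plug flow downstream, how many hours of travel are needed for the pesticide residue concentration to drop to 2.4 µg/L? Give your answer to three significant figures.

16.9 h

Mass balance: C = (3.980·0.0008200 + 0.8280·35.70) / 4.808 = 29.56/4.808 = 6.149 µg/L.
5.4%/h lost → k = −ln(1 − 0.054) = 0.05551 h⁻¹.
6.149·exp(−k·t) = 2.4 → t = ln(6.149/2.4)/k = 61010 s = 16.95 h.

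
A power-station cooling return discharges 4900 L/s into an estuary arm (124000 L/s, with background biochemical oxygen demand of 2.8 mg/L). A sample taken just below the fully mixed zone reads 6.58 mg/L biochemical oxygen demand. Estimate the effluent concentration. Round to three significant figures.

102 mg/L

Mass balance: 124000·2.800 + 4900·Cₑ = 128900·6.580
→ Cₑ = (128900·6.580 − 124000·2.800) / 4900 = 102.2 mg/L.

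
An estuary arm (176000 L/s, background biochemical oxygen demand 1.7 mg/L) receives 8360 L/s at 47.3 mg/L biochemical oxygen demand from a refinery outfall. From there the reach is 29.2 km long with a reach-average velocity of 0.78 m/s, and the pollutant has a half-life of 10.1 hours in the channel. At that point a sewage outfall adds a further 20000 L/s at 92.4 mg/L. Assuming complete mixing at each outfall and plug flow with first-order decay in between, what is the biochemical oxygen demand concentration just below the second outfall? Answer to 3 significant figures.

Mixed concentration C = ΣQC/ΣQ = (176000·1.700 + 8360·47.30) / 184400 = 694600/184400 = 3.768 mg/L; combined flow 184400 L/s.
Travel time t = 29.2·1000 / 0.78 = 37440 s = 10.40 h.
Half-life 10.1 h → k = ln 2 / 10.1 = 0.06863 h⁻¹ = 1.647 d⁻¹.
First-order decay: C = 3.768·exp(−k·t) = 3.768·0.4898 = 1.846 mg/L.
Second outfall: C = (184400·1.846 + 20000·92.40)/204400 = 10.71 mg/L.

10.7 mg/L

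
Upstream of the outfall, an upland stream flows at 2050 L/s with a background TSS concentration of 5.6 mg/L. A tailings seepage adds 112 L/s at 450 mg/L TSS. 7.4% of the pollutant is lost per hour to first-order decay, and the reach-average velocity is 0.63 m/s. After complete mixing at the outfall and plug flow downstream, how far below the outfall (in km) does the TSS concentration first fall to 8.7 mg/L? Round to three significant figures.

Flow-weighted average: C = (2050·5.600 + 112.0·450.0) / 2162 = 61880/2162 = 28.62 mg/L.
7.4%/h lost → k = −ln(1 − 0.074) = 0.07688 h⁻¹.
Set 28.62·exp(−k·t) = 8.7 → t = ln(28.62/8.7)/k = 55760 s = 15.49 h.
Distance = v·t = 0.63·55760 = 35130 m = 35.13 km.

35.1 km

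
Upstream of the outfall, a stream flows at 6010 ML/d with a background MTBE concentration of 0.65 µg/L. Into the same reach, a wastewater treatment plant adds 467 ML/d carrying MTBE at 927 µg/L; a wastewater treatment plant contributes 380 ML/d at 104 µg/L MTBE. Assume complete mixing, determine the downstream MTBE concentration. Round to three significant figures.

Flow-weighted average: C = (6010·0.6500 + 467.0·927.0 + 380.0·104.0) / 6857 = 476300/6857 = 69.47 µg/L.

69.5 µg/L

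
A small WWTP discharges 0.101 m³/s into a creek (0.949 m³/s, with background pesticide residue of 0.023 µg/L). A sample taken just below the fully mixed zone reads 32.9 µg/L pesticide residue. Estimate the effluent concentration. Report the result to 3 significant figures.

342 µg/L

Mass balance: 0.9490·0.02300 + 0.1010·Cₑ = 1.050·32.90
→ Cₑ = (1.050·32.90 − 0.9490·0.02300) / 0.1010 = 341.8 µg/L.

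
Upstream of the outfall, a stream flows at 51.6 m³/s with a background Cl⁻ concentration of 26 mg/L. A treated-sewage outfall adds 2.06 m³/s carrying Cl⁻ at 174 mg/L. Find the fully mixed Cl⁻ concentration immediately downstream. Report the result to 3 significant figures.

31.7 mg/L

Mixed concentration C = ΣQC/ΣQ = (51.60·26.00 + 2.060·174.0) / 53.66 = 1700/53.66 = 31.68 mg/L.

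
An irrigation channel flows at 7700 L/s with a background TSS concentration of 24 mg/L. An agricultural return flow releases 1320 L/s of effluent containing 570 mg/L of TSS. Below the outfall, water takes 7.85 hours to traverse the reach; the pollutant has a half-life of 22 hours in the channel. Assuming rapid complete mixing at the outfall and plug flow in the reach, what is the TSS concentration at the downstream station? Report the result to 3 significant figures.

81.1 mg/L

Conservation of mass: C = (7700·24.00 + 1320·570.0) / 9020 = 937200/9020 = 103.9 mg/L.
Half-life 22 h → k = ln 2 / 22 = 0.03151 h⁻¹ = 0.7562 d⁻¹.
Applying C = C₀e^(−kt): 103.9 × 0.7809 = 81.14 mg/L.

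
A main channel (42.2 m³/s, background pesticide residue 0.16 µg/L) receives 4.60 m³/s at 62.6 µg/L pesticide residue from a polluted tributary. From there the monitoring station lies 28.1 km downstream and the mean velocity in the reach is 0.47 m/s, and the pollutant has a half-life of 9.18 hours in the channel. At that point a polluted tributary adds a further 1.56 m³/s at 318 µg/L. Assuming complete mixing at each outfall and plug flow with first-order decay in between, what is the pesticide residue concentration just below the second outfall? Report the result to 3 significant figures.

12.0 µg/L

Mass balance: C = (42.20·0.1600 + 4.600·62.60) / 46.80 = 294.7/46.80 = 6.297 µg/L; combined flow 46.80 m³/s.
Travel time t = 28.1·1000 / 0.47 = 59790 s = 16.61 h.
Half-life 9.18 h → k = ln 2 / 9.18 = 0.07551 h⁻¹ = 1.812 d⁻¹.
Applying C = C₀e^(−kt): 6.297 × 0.2854 = 1.797 µg/L.
At the second outfall, C = (46.80·1.797 + 1.560·318.0) / (46.80 + 1.560) = 12.00 µg/L.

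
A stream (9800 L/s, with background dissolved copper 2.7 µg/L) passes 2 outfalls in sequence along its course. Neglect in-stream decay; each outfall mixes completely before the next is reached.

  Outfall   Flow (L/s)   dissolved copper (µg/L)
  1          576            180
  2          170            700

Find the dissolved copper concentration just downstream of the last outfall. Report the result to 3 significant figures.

23.6 µg/L

Outfall 1: combined Q = 10380 L/s; C = (9800·2.700 + 576.0·180.0)/10380 = 12.54 µg/L.
Outfall 2: combined Q = 10550 L/s; C = (10380·12.54 + 170.0·700.0)/10550 = 23.62 µg/L.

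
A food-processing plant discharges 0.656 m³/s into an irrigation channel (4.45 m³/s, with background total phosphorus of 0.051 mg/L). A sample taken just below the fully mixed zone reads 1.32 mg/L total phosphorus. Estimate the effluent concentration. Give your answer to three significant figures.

9.93 mg/L

Mass balance: 4.450·0.05100 + 0.6560·Cₑ = 5.106·1.320
→ Cₑ = (5.106·1.320 − 4.450·0.05100) / 0.6560 = 9.928 mg/L.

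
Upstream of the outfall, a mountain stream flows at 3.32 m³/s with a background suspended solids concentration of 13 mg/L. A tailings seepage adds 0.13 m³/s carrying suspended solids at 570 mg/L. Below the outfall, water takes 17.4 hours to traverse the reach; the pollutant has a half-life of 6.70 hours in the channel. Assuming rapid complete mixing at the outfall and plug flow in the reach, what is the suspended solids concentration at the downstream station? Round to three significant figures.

Mass balance: C = (3.320·13.00 + 0.1300·570.0) / 3.450 = 117.3/3.450 = 33.99 mg/L.
Half-life 6.70 h → k = ln 2 / 6.70 = 0.1035 h⁻¹ = 2.483 d⁻¹.
After decay, C = 33.99 × e^(−kt) = 33.99 × 0.1653 = 5.618 mg/L.

5.62 mg/L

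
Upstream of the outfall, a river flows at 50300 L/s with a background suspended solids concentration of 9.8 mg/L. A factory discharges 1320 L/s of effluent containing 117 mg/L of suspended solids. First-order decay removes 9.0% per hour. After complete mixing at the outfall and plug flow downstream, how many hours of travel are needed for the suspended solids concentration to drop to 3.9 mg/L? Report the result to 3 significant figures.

Conservation of mass: C = (50300·9.800 + 1320·117.0) / 51620 = 647400/51620 = 12.54 mg/L.
9.0%/h lost → k = −ln(1 − 0.09) = 0.09431 h⁻¹.
12.54·exp(−k·t) = 3.9 → t = ln(12.54/3.9)/k = 44590 s = 12.39 h.

12.4 h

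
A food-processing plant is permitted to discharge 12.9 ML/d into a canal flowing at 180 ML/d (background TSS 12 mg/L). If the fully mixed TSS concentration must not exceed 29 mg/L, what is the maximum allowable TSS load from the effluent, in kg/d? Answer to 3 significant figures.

3430 kg/d

Mass balance at the limit: 180.0·12.00 + 12.90·Cₑ = 192.9·29 → Cₑ = 266.2 mg/L.
12.90 ML/d = 0.1493 m³/s. Load = 0.1493 m³/s × 266.2 g/m³ × 86 400 s/d = 3434 kg/d.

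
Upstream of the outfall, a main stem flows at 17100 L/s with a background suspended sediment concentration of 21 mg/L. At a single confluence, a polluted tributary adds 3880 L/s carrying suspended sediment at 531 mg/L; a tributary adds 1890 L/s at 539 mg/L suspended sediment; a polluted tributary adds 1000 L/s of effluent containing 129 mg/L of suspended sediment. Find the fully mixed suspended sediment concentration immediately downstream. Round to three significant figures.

149 mg/L

Flow-weighted average: C = (17100·21.00 + 3880·531.0 + 1890·539.0 + 1000·129.0) / 23870 = 3567000/23870 = 149.4 mg/L.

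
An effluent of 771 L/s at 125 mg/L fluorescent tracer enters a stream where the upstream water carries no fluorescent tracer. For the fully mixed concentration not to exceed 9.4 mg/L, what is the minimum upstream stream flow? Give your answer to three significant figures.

Set C_mix = 9.4: (Q·0 + 771.0·125.0) / (Q + 771.0) = 9.4
→ Q = 771.0·(125.0 − 9.4)/(9.4 − 0) = 9482 L/s.

9480 L/s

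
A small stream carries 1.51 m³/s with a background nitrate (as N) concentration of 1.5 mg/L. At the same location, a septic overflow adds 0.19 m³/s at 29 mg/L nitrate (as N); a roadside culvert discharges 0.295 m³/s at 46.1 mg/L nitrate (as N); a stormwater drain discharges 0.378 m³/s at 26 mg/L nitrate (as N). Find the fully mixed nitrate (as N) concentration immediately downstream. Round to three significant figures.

After mixing, C = (1.510·1.500 + 0.1900·29.00 + 0.2950·46.10 + 0.3780·26.00) / 2.373 = 31.20/2.373 = 13.15 mg/L.

13.1 mg/L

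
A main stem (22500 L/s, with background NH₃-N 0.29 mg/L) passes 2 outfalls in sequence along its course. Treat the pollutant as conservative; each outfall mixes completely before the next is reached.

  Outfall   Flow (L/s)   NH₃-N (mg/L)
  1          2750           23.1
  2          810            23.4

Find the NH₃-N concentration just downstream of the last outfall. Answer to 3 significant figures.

3.42 mg/L

After outfall 1: Q = 22500 + 2750 = 25250 L/s; C = (22500·0.2900 + 2750·23.10)/25250 = 2.774 mg/L.
After outfall 2: Q = 25250 + 810.0 = 26060 L/s; C = (25250·2.774 + 810.0·23.40)/26060 = 3.415 mg/L.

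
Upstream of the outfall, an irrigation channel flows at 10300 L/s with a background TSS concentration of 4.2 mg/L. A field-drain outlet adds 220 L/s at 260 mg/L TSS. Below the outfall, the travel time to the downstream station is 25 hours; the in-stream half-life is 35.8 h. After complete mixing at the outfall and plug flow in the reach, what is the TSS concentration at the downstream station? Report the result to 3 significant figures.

Flow-weighted average: C = (10300·4.200 + 220.0·260.0) / 10520 = 100500/10520 = 9.549 mg/L.
Half-life 35.8 h → k = ln 2 / 35.8 = 0.01936 h⁻¹ = 0.4647 d⁻¹.
First-order decay: C = 9.549·exp(−k·t) = 9.549·0.6163 = 5.885 mg/L.

5.89 mg/L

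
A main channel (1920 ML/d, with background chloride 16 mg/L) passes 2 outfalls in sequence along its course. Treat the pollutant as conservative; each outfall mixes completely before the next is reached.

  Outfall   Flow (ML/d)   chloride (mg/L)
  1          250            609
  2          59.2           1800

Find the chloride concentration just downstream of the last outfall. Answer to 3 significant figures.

130 mg/L

After outfall 1: Q = 1920 + 250.0 = 2170 ML/d; C = (1920·16.00 + 250.0·609.0)/2170 = 84.32 mg/L.
After outfall 2: Q = 2170 + 59.20 = 2229 ML/d; C = (2170·84.32 + 59.20·1800)/2229 = 129.9 mg/L.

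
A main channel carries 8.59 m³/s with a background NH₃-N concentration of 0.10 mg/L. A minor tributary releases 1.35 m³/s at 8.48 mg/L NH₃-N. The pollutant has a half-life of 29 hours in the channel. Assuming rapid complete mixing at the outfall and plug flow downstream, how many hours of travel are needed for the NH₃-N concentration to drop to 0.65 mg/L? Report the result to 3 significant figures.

Mass balance: C = (8.590·0.1000 + 1.350·8.480) / 9.940 = 12.31/9.940 = 1.238 mg/L.
Half-life 29 h → k = ln 2 / 29 = 0.02390 h⁻¹ = 0.5736 d⁻¹.
1.238·exp(−k·t) = 0.65 → t = ln(1.238/0.65)/k = 97060 s = 26.96 h.

27.0 h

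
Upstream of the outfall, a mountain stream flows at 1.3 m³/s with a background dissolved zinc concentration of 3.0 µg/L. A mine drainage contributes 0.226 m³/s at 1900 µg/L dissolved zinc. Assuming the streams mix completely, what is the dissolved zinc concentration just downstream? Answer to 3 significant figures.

284 µg/L

Conservation of mass: C = (1.300·3.000 + 0.2260·1900) / 1.526 = 433.3/1.526 = 283.9 µg/L.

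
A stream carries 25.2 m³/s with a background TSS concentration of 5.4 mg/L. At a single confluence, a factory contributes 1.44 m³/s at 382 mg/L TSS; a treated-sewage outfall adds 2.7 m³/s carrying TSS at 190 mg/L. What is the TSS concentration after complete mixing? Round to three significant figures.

40.9 mg/L

Flow-weighted average: C = (25.20·5.400 + 1.440·382.0 + 2.700·190.0) / 29.34 = 1199/29.34 = 40.87 mg/L.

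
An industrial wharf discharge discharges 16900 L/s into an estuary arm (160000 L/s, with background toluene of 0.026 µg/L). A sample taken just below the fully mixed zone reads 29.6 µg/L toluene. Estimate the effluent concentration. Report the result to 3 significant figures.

310 µg/L

Mass balance: 160000·0.02600 + 16900·Cₑ = 176900·29.60
→ Cₑ = (176900·29.60 − 160000·0.02600) / 16900 = 309.6 µg/L.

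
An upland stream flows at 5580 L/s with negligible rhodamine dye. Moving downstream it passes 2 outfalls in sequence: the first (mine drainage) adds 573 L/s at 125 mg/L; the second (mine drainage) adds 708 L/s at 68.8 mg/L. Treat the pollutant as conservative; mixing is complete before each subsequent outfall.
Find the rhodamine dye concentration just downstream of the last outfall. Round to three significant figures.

Outfall 1: combined Q = 6153 L/s; C = (5580·0 + 573.0·125.0)/6153 = 11.64 mg/L.
Outfall 2: combined Q = 6861 L/s; C = (6153·11.64 + 708.0·68.80)/6861 = 17.54 mg/L.

17.5 mg/L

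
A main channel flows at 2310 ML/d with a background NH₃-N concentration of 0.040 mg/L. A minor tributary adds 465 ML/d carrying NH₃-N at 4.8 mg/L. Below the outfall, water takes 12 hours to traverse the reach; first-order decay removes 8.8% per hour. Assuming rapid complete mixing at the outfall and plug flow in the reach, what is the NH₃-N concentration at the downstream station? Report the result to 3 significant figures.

0.277 mg/L

Mass balance: C = (2310·0.04000 + 465.0·4.800) / 2775 = 2324/2775 = 0.8376 mg/L.
8.8%/h lost → k = −ln(1 − 0.088) = 0.09212 h⁻¹.
First-order decay: C = 0.8376·exp(−k·t) = 0.8376·0.3311 = 0.2773 mg/L.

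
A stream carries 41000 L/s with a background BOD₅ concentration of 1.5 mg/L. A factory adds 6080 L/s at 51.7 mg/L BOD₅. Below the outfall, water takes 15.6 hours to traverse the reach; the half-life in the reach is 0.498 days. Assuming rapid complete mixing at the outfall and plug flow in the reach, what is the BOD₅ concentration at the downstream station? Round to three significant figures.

3.23 mg/L

Flow-weighted average: C = (41000·1.500 + 6080·51.70) / 47080 = 375800/47080 = 7.983 mg/L.
Half-life 0.498 d → k = ln 2 / 0.498 = 1.392 d⁻¹.
Applying C = C₀e^(−kt): 7.983 × 0.4047 = 3.230 mg/L.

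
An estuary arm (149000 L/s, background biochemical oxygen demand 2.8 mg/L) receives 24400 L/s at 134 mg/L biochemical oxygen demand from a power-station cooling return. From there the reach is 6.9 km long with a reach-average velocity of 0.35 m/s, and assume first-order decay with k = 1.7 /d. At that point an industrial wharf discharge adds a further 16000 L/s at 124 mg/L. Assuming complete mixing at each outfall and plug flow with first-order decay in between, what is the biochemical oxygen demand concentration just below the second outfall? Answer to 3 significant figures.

Mixed concentration C = ΣQC/ΣQ = (149000·2.800 + 24400·134.0) / 173400 = 3687000/173400 = 21.26 mg/L; combined flow 173400 L/s.
Travel time t = 6.9·1000 / 0.35 = 19710 s = 5.476 h.
After decay, C = 21.26 × e^(−kt) = 21.26 × 0.6785 = 14.43 mg/L.
At the second outfall, C = (173400·14.43 + 16000·124.0) / (173400 + 16000) = 23.68 mg/L.

23.7 mg/L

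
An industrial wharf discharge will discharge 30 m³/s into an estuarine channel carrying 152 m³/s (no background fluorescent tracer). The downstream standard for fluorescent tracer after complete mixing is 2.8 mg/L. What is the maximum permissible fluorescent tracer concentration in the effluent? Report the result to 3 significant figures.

17.0 mg/L

At the limit, (Qr·Cr + Qe·Cₑ)/(Qr + Qe) = 2.8:
Cₑ = (182.0·2.8 − 152.0·0) / 30.00 = 16.99 mg/L.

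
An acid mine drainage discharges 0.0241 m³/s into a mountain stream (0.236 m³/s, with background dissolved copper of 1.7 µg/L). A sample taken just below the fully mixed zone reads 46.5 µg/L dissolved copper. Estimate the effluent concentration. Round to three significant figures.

485 µg/L

Mass balance: 0.2360·1.700 + 0.02410·Cₑ = 0.2601·46.50
→ Cₑ = (0.2601·46.50 − 0.2360·1.700) / 0.02410 = 485.2 µg/L.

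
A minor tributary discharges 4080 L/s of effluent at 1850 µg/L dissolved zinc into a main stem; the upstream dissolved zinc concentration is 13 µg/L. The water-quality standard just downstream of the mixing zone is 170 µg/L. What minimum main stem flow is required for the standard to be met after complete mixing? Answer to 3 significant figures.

43700 L/s

Set C_mix = 170: (Q·13.00 + 4080·1850) / (Q + 4080) = 170
→ Q = 4080·(1850 − 170)/(170 − 13.00) = 43660 L/s.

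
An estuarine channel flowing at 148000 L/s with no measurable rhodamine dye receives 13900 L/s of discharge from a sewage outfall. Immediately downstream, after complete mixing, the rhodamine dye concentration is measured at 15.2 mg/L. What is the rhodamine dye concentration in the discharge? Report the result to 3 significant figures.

Mass balance: 148000·0 + 13900·Cₑ = 161900·15.20
→ Cₑ = (161900·15.20 − 148000·0) / 13900 = 177.0 mg/L.

177 mg/L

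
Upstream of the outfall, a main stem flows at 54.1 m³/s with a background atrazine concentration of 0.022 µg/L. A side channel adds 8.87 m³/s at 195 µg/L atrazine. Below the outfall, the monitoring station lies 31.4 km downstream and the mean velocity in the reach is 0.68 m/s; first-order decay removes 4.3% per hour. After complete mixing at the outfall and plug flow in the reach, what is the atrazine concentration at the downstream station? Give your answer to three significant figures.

After mixing, C = (54.10·0.02200 + 8.870·195.0) / 62.97 = 1731/62.97 = 27.49 µg/L.
Travel time t = 31.4·1000 / 0.68 = 46180 s = 12.83 h.
4.3%/h lost → k = −ln(1 − 0.043) = 0.04395 h⁻¹.
After decay, C = 27.49 × e^(−kt) = 27.49 × 0.5691 = 15.64 µg/L.

15.6 µg/L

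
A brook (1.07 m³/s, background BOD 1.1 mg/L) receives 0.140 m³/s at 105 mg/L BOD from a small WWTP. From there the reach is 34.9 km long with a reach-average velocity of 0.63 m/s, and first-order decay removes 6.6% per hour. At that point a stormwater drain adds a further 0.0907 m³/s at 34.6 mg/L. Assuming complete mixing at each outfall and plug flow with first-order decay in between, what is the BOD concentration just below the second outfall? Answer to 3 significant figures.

6.68 mg/L

Mass balance: C = (1.070·1.100 + 0.1400·105.0) / 1.210 = 15.88/1.210 = 13.12 mg/L; combined flow 1.210 m³/s.
Travel time t = 34.9·1000 / 0.63 = 55400 s = 15.39 h.
6.6%/h lost → k = −ln(1 − 0.066) = 0.06828 h⁻¹.
Decay over the reach: 13.12·exp(−kt) = 13.12·0.3497 = 4.589 mg/L.
Second outfall: C = (1.210·4.589 + 0.09070·34.60)/1.301 = 6.681 mg/L.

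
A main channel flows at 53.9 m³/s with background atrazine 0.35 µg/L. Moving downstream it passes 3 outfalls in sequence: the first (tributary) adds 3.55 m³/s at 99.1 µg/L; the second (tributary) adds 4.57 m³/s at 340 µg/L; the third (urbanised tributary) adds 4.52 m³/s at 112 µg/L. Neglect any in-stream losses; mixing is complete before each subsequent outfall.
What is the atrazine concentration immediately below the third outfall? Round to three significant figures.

36.5 µg/L

Outfall 1: combined Q = 57.45 m³/s; C = (53.90·0.3500 + 3.550·99.10)/57.45 = 6.452 µg/L.
Outfall 2: combined Q = 62.02 m³/s; C = (57.45·6.452 + 4.570·340.0)/62.02 = 31.03 µg/L.
Outfall 3: combined Q = 66.54 m³/s; C = (62.02·31.03 + 4.520·112.0)/66.54 = 36.53 µg/L.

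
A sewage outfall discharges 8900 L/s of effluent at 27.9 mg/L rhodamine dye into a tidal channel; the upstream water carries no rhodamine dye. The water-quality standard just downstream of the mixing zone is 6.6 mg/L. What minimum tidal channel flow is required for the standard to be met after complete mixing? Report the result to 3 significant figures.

28700 L/s

Set C_mix = 6.6: (Q·0 + 8900·27.90) / (Q + 8900) = 6.6
→ Q = 8900·(27.90 − 6.6)/(6.6 − 0) = 28720 L/s.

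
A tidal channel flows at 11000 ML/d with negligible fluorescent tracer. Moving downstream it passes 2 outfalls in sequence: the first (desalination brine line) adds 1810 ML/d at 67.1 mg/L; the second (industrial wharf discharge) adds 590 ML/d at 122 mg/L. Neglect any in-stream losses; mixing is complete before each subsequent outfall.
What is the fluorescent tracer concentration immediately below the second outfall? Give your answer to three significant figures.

Outfall 1: combined Q = 12810 ML/d; C = (11000·0 + 1810·67.10)/12810 = 9.481 mg/L.
Outfall 2: combined Q = 13400 ML/d; C = (12810·9.481 + 590.0·122.0)/13400 = 14.44 mg/L.

14.4 mg/L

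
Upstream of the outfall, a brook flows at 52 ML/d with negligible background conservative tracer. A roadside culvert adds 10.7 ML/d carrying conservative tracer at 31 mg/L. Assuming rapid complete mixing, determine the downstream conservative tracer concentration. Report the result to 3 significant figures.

Mass balance: C = (52.00·0 + 10.70·31.00) / 62.70 = 331.7/62.70 = 5.290 mg/L.

5.29 mg/L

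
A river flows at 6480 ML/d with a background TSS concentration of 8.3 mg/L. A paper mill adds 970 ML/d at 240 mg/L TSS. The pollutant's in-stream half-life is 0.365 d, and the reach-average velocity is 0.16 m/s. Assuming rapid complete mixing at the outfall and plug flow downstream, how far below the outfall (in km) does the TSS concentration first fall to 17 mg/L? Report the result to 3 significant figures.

Flow-weighted average: C = (6480·8.300 + 970.0·240.0) / 7450 = 286600/7450 = 38.47 mg/L.
Half-life 0.365 d → k = ln 2 / 0.365 = 1.899 d⁻¹.
Set 38.47·exp(−k·t) = 17 → t = ln(38.47/17)/k = 37150 s = 10.32 h.
Distance = v·t = 0.16·37150 = 5944 m = 5.944 km.

5.94 km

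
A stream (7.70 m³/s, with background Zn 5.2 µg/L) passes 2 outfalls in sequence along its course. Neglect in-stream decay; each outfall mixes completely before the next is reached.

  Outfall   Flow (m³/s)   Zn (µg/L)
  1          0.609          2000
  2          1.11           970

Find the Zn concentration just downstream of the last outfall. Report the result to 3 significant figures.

After outfall 1: Q = 7.700 + 0.6090 = 8.309 m³/s; C = (7.700·5.200 + 0.6090·2000)/8.309 = 151.4 µg/L.
After outfall 2: Q = 8.309 + 1.110 = 9.419 m³/s; C = (8.309·151.4 + 1.110·970.0)/9.419 = 247.9 µg/L.

248 µg/L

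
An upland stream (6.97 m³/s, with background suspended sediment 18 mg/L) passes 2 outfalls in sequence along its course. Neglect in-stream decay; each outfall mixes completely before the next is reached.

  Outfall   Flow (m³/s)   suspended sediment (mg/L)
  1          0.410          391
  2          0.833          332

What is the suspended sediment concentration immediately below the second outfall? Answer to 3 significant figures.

68.5 mg/L

Below outfall 1: Q → 7.380 m³/s, C = (6.970·18.00 + 0.4100·391.0)/7.380 = 38.72 mg/L.
Below outfall 2: Q → 8.213 m³/s, C = (7.380·38.72 + 0.8330·332.0)/8.213 = 68.47 mg/L.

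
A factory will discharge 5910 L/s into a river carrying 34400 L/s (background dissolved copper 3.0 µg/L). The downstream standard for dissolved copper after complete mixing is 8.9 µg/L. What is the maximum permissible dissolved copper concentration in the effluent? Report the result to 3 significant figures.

43.2 µg/L

At the limit, (Qr·Cr + Qe·Cₑ)/(Qr + Qe) = 8.9:
Cₑ = (40310·8.9 − 34400·3.000) / 5910 = 43.24 µg/L.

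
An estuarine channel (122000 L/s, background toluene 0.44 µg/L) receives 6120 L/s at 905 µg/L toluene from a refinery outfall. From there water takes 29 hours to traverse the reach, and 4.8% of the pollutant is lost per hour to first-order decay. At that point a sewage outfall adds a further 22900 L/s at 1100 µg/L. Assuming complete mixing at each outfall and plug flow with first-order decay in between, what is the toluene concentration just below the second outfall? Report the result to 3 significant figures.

176 µg/L

Mixed concentration C = ΣQC/ΣQ = (122000·0.4400 + 6120·905.0) / 128100 = 5592000/128100 = 43.65 µg/L; combined flow 128100 L/s.
4.8%/h lost → k = −ln(1 − 0.048) = 0.04919 h⁻¹.
After decay, C = 43.65 × e^(−kt) = 43.65 × 0.2401 = 10.48 µg/L.
Second outfall: C = (128100·10.48 + 22900·1100)/151000 = 175.7 µg/L.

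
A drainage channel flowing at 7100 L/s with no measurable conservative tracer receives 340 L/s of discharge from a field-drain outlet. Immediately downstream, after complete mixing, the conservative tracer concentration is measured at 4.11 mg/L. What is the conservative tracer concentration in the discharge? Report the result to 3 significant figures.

Mass balance: 7100·0 + 340.0·Cₑ = 7440·4.110
→ Cₑ = (7440·4.110 − 7100·0) / 340.0 = 89.94 mg/L.

89.9 mg/L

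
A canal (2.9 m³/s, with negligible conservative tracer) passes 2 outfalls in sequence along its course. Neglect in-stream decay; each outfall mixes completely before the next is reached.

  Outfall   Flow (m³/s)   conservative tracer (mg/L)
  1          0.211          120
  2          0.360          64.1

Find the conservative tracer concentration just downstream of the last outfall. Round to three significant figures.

13.9 mg/L

Outfall 1: combined Q = 3.111 m³/s; C = (2.900·0 + 0.2110·120.0)/3.111 = 8.139 mg/L.
Outfall 2: combined Q = 3.471 m³/s; C = (3.111·8.139 + 0.3600·64.10)/3.471 = 13.94 mg/L.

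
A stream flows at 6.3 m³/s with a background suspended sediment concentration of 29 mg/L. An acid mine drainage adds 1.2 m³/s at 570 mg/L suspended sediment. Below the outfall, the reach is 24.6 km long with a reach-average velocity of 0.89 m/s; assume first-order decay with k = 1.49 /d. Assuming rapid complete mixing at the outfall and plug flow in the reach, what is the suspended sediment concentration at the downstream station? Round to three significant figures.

Mass balance: C = (6.300·29.00 + 1.200·570.0) / 7.500 = 866.7/7.500 = 115.6 mg/L.
Travel time t = 24.6·1000 / 0.89 = 27640 s = 7.678 h.
First-order decay: C = 115.6·exp(−k·t) = 115.6·0.6208 = 71.75 mg/L.

71.7 mg/L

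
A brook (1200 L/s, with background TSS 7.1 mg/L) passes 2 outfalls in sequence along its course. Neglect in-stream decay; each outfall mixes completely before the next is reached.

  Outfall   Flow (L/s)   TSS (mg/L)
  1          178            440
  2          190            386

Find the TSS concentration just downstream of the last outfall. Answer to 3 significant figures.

After outfall 1: Q = 1200 + 178.0 = 1378 L/s; C = (1200·7.100 + 178.0·440.0)/1378 = 63.02 mg/L.
After outfall 2: Q = 1378 + 190.0 = 1568 L/s; C = (1378·63.02 + 190.0·386.0)/1568 = 102.2 mg/L.

102 mg/L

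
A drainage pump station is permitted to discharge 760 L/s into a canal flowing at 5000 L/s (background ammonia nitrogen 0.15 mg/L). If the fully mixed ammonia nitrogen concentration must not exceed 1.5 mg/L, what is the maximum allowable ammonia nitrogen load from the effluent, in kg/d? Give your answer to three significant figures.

Mass balance at the limit: 5000·0.1500 + 760.0·Cₑ = 5760·1.5 → Cₑ = 10.38 mg/L.
760.0 L/s = 0.7600 m³/s. Load = 0.7600 m³/s × 10.38 g/m³ × 86 400 s/d = 681.7 kg/d.

682 kg/d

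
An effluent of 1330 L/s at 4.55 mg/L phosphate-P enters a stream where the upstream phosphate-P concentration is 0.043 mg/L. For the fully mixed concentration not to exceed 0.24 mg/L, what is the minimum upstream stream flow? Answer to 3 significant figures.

Set C_mix = 0.24: (Q·0.04300 + 1330·4.550) / (Q + 1330) = 0.24
→ Q = 1330·(4.550 − 0.24)/(0.24 − 0.04300) = 29100 L/s.

29100 L/s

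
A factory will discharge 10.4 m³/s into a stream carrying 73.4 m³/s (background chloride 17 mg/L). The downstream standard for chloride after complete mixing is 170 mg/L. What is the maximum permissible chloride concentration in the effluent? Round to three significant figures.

At the limit, (Qr·Cr + Qe·Cₑ)/(Qr + Qe) = 170:
Cₑ = (83.80·170 − 73.40·17.00) / 10.40 = 1250 mg/L.

1250 mg/L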